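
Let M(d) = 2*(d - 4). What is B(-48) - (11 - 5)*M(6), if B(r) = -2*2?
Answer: -28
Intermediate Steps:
M(d) = -8 + 2*d (M(d) = 2*(-4 + d) = -8 + 2*d)
B(r) = -4
B(-48) - (11 - 5)*M(6) = -4 - (11 - 5)*(-8 + 2*6) = -4 - 6*(-8 + 12) = -4 - 6*4 = -4 - 1*24 = -4 - 24 = -28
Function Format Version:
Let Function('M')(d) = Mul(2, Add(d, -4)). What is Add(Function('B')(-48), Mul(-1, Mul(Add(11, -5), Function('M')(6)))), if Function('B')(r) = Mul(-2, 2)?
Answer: -28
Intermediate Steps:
Function('M')(d) = Add(-8, Mul(2, d)) (Function('M')(d) = Mul(2, Add(-4, d)) = Add(-8, Mul(2, d)))
Function('B')(r) = -4
Add(Function('B')(-48), Mul(-1, Mul(Add(11, -5), Function('M')(6)))) = Add(-4, Mul(-1, Mul(Add(11, -5), Add(-8, Mul(2, 6))))) = Add(-4, Mul(-1, Mul(6, Add(-8, 12)))) = Add(-4, Mul(-1, Mul(6, 4))) = Add(-4, Mul(-1, 24)) = Add(-4, -24) = -28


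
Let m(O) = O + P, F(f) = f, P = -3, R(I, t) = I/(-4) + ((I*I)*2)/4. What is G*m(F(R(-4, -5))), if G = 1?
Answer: 6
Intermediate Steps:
R(I, t) = I**2/2 - I/4 (R(I, t) = I*(-1/4) + (I**2*2)*(1/4) = -I/4 + (2*I**2)*(1/4) = -I/4 + I**2/2 = I**2/2 - I/4)
m(O) = -3 + O (m(O) = O - 3 = -3 + O)
G*m(F(R(-4, -5))) = 1*(-3 + (1/4)*(-4)*(-1 + 2*(-4))) = 1*(-3 + (1/4)*(-4)*(-1 - 8)) = 1*(-3 + (1/4)*(-4)*(-9)) = 1*(-3 + 9) = 1*6 = 6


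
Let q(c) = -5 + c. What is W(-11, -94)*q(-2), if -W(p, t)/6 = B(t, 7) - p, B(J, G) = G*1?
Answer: 756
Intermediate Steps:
B(J, G) = G
W(p, t) = -42 + 6*p (W(p, t) = -6*(7 - p) = -42 + 6*p)
W(-11, -94)*q(-2) = (-42 + 6*(-11))*(-5 - 2) = (-42 - 66)*(-7) = -108*(-7) = 756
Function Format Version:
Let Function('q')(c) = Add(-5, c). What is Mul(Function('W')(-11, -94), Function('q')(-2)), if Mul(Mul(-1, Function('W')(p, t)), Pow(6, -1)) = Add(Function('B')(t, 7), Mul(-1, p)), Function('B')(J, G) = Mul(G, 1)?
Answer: 756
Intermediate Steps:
Function('B')(J, G) = G
Function('W')(p, t) = Add(-42, Mul(6, p)) (Function('W')(p, t) = Mul(-6, Add(7, Mul(-1, p))) = Add(-42, Mul(6, p)))
Mul(Function('W')(-11, -94), Function('q')(-2)) = Mul(Add(-42, Mul(6, -11)), Add(-5, -2)) = Mul(Add(-42, -66), -7) = Mul(-108, -7) = 756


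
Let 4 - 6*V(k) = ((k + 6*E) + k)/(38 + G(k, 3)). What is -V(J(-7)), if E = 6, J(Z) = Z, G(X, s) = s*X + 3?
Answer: -29/60 ≈ -0.48333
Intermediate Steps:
G(X, s) = 3 + X*s (G(X, s) = X*s + 3 = 3 + X*s)
V(k) = 2/3 - (36 + 2*k)/(6*(41 + 3*k)) (V(k) = 2/3 - ((k + 6*6) + k)/(6*(38 + (3 + k*3))) = 2/3 - ((k + 36) + k)/(6*(38 + (3 + 3*k))) = 2/3 - ((36 + k) + k)/(6*(41 + 3*k)) = 2/3 - (36 + 2*k)/(6*(41 + 3*k)))
-V(J(-7)) = -(64 + 5*(-7))/(3*(41 + 3*(-7))) = -(64 - 35)/(3*(41 - 21)) = -29/(3*20) = -1*29/60 = -29/60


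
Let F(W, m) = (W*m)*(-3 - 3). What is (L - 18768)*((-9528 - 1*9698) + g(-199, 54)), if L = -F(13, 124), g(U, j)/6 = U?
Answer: 185740320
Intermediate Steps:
g(U, j) = 6*U
F(W, m) = -6*W*m (F(W, m) = (W*m)*(-6) = -6*W*m)
L = 9672 (L = -(-6)*13*124 = -1*(-9672) = 9672)
(L - 18768)*((-9528 - 1*9698) + g(-199, 54)) = (9672 - 18768)*((-9528 - 1*9698) + 6*(-199)) = -9096*((-9528 - 9698) - 1194) = -9096*(-19226 - 1194) = -9096*(-20420) = 185740320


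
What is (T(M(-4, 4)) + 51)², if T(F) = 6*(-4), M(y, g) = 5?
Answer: 729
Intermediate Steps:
T(F) = -24
(T(M(-4, 4)) + 51)² = (-24 + 51)² = 27² = 729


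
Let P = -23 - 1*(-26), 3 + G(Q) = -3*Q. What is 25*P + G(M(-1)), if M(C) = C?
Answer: 75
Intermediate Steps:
G(Q) = -3 - 3*Q
P = 3 (P = -23 + 26 = 3)
25*P + G(M(-1)) = 25*3 + (-3 - 3*(-1)) = 75 + (-3 + 3) = 75 + 0 = 75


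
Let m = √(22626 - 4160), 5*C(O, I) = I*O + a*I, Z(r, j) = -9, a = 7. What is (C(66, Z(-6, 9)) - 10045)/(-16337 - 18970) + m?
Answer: 50882/176535 + √18466 ≈ 136.18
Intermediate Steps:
C(O, I) = 7*I/5 + I*O/5 (C(O, I) = (I*O + 7*I)/5 = (7*I + I*O)/5 = 7*I/5 + I*O/5)
m = √18466 ≈ 135.89
(C(66, Z(-6, 9)) - 10045)/(-16337 - 18970) + m = ((⅕)*(-9)*(7 + 66) - 10045)/(-16337 - 18970) + √18466 = ((⅕)*(-9)*73 - 10045)/(-35307) + √18466 = (-657/5 - 10045)*(-1/35307) + √18466 = -50882/5*(-1/35307) + √18466 = 50882/176535 + √18466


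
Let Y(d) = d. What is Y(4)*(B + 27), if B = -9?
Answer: 72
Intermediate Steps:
Y(4)*(B + 27) = 4*(-9 + 27) = 4*18 = 72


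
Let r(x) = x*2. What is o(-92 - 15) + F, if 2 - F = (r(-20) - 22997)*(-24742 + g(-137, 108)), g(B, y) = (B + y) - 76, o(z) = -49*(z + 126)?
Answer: -572401268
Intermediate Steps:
o(z) = -6174 - 49*z (o(z) = -49*(126 + z) = -6174 - 49*z)
g(B, y) = -76 + B + y
r(x) = 2*x
F = -572400337 (F = 2 - (2*(-20) - 22997)*(-24742 + (-76 - 137 + 108)) = 2 - (-40 - 22997)*(-24742 - 105) = 2 - (-23037)*(-24847) = 2 - 1*572400339 = 2 - 572400339 = -572400337)
o(-92 - 15) + F = (-6174 - 49*(-92 - 15)) - 572400337 = (-6174 - 49*(-107)) - 572400337 = (-6174 + 5243) - 572400337 = -931 - 572400337 = -572401268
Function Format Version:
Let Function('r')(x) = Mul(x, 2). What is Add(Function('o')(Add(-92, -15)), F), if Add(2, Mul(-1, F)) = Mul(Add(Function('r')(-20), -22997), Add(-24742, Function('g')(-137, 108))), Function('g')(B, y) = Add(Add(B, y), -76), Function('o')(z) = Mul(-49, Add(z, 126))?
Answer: -572401268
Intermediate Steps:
Function('o')(z) = Add(-6174, Mul(-49, z)) (Function('o')(z) = Mul(-49, Add(126, z)) = Add(-6174, Mul(-49, z)))
Function('g')(B, y) = Add(-76, B, y)
Function('r')(x) = Mul(2, x)
F = -572400337 (F = Add(2, Mul(-1, Mul(Add(Mul(2, -20), -22997), Add(-24742, Add(-76, -137, 108))))) = Add(2, Mul(-1, Mul(Add(-40, -22997), Add(-24742, -105)))) = Add(2, Mul(-1, Mul(-23037, -24847))) = Add(2, Mul(-1, 572400339)) = Add(2, -572400339) = -572400337)
Add(Function('o')(Add(-92, -15)), F) = Add(Add(-6174, Mul(-49, Add(-92, -15))), -572400337) = Add(Add(-6174, Mul(-49, -107)), -572400337) = Add(Add(-6174, 5243), -572400337) = Add(-931, -572400337) = -572401268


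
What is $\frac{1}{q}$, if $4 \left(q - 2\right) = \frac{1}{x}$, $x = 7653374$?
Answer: $\frac{30613496}{61226993} \approx 0.5$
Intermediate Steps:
$q = \frac{61226993}{30613496}$ ($q = 2 + \frac{1}{4 \cdot 7653374} = 2 + \frac{1}{4} \cdot \frac{1}{7653374} = 2 + \frac{1}{30613496} = \frac{61226993}{30613496} \approx 2.0$)
$\frac{1}{q} = \frac{1}{\frac{61226993}{30613496}} = \frac{30613496}{61226993}$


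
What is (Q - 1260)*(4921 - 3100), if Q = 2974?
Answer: 3121194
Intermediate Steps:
(Q - 1260)*(4921 - 3100) = (2974 - 1260)*(4921 - 3100) = 1714*1821 = 3121194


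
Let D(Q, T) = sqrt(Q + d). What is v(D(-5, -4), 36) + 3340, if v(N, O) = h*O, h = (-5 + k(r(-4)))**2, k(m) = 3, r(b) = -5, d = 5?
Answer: 3484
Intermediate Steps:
D(Q, T) = sqrt(5 + Q) (D(Q, T) = sqrt(Q + 5) = sqrt(5 + Q))
h = 4 (h = (-5 + 3)**2 = (-2)**2 = 4)
v(N, O) = 4*O
v(D(-5, -4), 36) + 3340 = 4*36 + 3340 = 144 + 3340 = 3484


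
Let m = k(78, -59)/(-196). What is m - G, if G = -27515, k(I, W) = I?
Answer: 2696431/98 ≈ 27515.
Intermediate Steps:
m = -39/98 (m = 78/(-196) = 78*(-1/196) = -39/98 ≈ -0.39796)
m - G = -39/98 - 1*(-27515) = -39/98 + 27515 = 2696431/98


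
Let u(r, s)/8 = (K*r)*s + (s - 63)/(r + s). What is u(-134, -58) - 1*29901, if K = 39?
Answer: 57479233/24 ≈ 2.3950e+6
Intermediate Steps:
u(r, s) = 8*(-63 + s)/(r + s) + 312*r*s (u(r, s) = 8*((39*r)*s + (s - 63)/(r + s)) = 8*(39*r*s + (-63 + s)/(r + s)) = 8*((-63 + s)/(r + s) + 39*r*s) = 8*(-63 + s)/(r + s) + 312*r*s)
u(-134, -58) - 1*29901 = 8*(-63 - 58 + 39*(-134)*(-58)² + 39*(-58)*(-134)²)/(-134 - 58) - 1*29901 = 8*(-63 - 58 + 39*(-134)*3364 + 39*(-58)*17956)/(-192) - 29901 = 8*(-1/192)*(-63 - 58 - 17580264 - 40616472) - 29901 = 8*(-1/192)*(-58196857) - 29901 = 58196857/24 - 29901 = 57479233/24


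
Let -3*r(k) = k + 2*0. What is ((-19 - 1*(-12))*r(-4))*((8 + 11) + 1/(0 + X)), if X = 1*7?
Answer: -536/3 ≈ -178.67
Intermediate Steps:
r(k) = -k/3 (r(k) = -(k + 2*0)/3 = -(k + 0)/3 = -k/3)
X = 7
((-19 - 1*(-12))*r(-4))*((8 + 11) + 1/(0 + X)) = ((-19 - 1*(-12))*(-⅓*(-4)))*((8 + 11) + 1/(0 + 7)) = ((-19 + 12)*(4/3))*(19 + 1/7) = (-7*4/3)*(19 + ⅐) = -28/3*134/7 = -536/3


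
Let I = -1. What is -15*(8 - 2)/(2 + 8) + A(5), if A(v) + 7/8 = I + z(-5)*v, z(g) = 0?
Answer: -87/8 ≈ -10.875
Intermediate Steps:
A(v) = -15/8 (A(v) = -7/8 + (-1 + 0*v) = -7/8 + (-1 + 0) = -7/8 - 1 = -15/8)
-15*(8 - 2)/(2 + 8) + A(5) = -15*(8 - 2)/(2 + 8) - 15/8 = -90/10 - 15/8 = -15*⅗ - 15/8 = -9 - 15/8 = -87/8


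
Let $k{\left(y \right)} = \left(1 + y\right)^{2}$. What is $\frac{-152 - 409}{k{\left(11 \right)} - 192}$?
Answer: $\frac{187}{16} \approx 11.688$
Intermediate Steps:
$\frac{-152 - 409}{k{\left(11 \right)} - 192} = \frac{-152 - 409}{\left(1 + 11\right)^{2} - 192} = \frac{-152 - 409}{12^{2} - 192} = - \frac{561}{144 - 192} = - \frac{561}{-48} = \left(-561\right) \left(- \frac{1}{48}\right) = \frac{187}{16}$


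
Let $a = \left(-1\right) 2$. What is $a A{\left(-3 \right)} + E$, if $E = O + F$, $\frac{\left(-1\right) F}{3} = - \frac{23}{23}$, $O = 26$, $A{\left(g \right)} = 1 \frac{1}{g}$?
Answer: $\frac{89}{3} \approx 29.667$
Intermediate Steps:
$A{\left(g \right)} = \frac{1}{g}$
$a = -2$
$F = 3$ ($F = - 3 \left(- \frac{23}{23}\right) = - 3 \left(\left(-23\right) \frac{1}{23}\right) = \left(-3\right) \left(-1\right) = 3$)
$E = 29$ ($E = 26 + 3 = 29$)
$a A{\left(-3 \right)} + E = - \frac{2}{-3} + 29 = \left(-2\right) \left(- \frac{1}{3}\right) + 29 = \frac{2}{3} + 29 = \frac{89}{3}$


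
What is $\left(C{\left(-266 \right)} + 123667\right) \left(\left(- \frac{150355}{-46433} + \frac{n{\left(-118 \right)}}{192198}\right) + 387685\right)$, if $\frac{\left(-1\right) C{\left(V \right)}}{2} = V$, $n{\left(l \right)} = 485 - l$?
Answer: $\frac{143236955446704792207}{2974776578} \approx 4.815 \cdot 10^{10}$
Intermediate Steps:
$C{\left(V \right)} = - 2 V$
$\left(C{\left(-266 \right)} + 123667\right) \left(\left(- \frac{150355}{-46433} + \frac{n{\left(-118 \right)}}{192198}\right) + 387685\right) = \left(\left(-2\right) \left(-266\right) + 123667\right) \left(\left(- \frac{150355}{-46433} + \frac{485 - -118}{192198}\right) + 387685\right) = \left(532 + 123667\right) \left(\left(\left(-150355\right) \left(- \frac{1}{46433}\right) + \left(485 + 118\right) \frac{1}{192198}\right) + 387685\right) = 124199 \left(\left(\frac{150355}{46433} + 603 \cdot \frac{1}{192198}\right) + 387685\right) = 124199 \left(\left(\frac{150355}{46433} + \frac{201}{64066}\right) + 387685\right) = 124199 \left(\frac{9641976463}{2974776578} + 387685\right) = 124199 \cdot \frac{1153285899618393}{2974776578} = \frac{143236955446704792207}{2974776578}$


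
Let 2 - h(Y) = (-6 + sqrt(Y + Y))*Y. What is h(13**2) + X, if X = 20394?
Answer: 21410 - 2197*sqrt(2) ≈ 18303.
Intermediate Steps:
h(Y) = 2 - Y*(-6 + sqrt(2)*sqrt(Y)) (h(Y) = 2 - (-6 + sqrt(Y + Y))*Y = 2 - (-6 + sqrt(2*Y))*Y = 2 - (-6 + sqrt(2)*sqrt(Y))*Y = 2 - Y*(-6 + sqrt(2)*sqrt(Y)))
h(13**2) + X = (2 + 6*13**2 - sqrt(2)*(13**2)**(3/2)) + 20394 = (2 + 6*169 - sqrt(2)*169**(3/2)) + 20394 = (2 + 1014 - 1*sqrt(2)*2197) + 20394 = (2 + 1014 - 2197*sqrt(2)) + 20394 = (1016 - 2197*sqrt(2)) + 20394 = 21410 - 2197*sqrt(2)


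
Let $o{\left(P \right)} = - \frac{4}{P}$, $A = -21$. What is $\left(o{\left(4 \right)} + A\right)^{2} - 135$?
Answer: $349$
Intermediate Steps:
$\left(o{\left(4 \right)} + A\right)^{2} - 135 = \left(- \frac{4}{4} - 21\right)^{2} - 135 = \left(\left(-4\right) \frac{1}{4} - 21\right)^{2} - 135 = \left(-1 - 21\right)^{2} - 135 = \left(-22\right)^{2} - 135 = 484 - 135 = 349$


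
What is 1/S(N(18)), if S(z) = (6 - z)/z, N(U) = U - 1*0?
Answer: -3/2 ≈ -1.5000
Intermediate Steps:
N(U) = U (N(U) = U + 0 = U)
S(z) = (6 - z)/z
1/S(N(18)) = 1/((6 - 1*18)/18) = 1/((6 - 18)/18) = 1/((1/18)*(-12)) = 1/(-⅔) = -3/2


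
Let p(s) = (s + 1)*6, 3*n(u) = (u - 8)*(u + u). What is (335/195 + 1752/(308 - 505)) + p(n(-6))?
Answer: 2572457/7683 ≈ 334.82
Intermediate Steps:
n(u) = 2*u*(-8 + u)/3 (n(u) = ((u - 8)*(u + u))/3 = ((-8 + u)*(2*u))/3 = (2*u*(-8 + u))/3 = 2*u*(-8 + u)/3)
p(s) = 6 + 6*s (p(s) = (1 + s)*6 = 6 + 6*s)
(335/195 + 1752/(308 - 505)) + p(n(-6)) = (335/195 + 1752/(308 - 505)) + (6 + 6*((⅔)*(-6)*(-8 - 6))) = (335*(1/195) + 1752/(-197)) + (6 + 6*((⅔)*(-6)*(-14))) = (67/39 + 1752*(-1/197)) + (6 + 6*56) = (67/39 - 1752/197) + (6 + 336) = -55129/7683 + 342 = 2572457/7683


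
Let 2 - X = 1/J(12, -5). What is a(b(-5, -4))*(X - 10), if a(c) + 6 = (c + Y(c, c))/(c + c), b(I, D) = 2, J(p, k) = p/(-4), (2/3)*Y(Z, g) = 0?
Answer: 253/6 ≈ 42.167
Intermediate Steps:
Y(Z, g) = 0 (Y(Z, g) = (3/2)*0 = 0)
J(p, k) = -p/4 (J(p, k) = p*(-1/4) = -p/4)
X = 7/3 (X = 2 - 1/((-1/4*12)) = 2 - 1/(-3) = 2 - 1*(-1/3) = 2 + 1/3 = 7/3 ≈ 2.3333)
a(c) = -11/2 (a(c) = -6 + (c + 0)/(c + c) = -6 + c/((2*c)) = -6 + c*(1/(2*c)) = -6 + 1/2 = -11/2)
a(b(-5, -4))*(X - 10) = -11*(7/3 - 10)/2 = -11/2*(-23/3) = 253/6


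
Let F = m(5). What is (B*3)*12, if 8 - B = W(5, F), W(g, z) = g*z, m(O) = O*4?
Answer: -3312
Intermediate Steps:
m(O) = 4*O
F = 20 (F = 4*5 = 20)
B = -92 (B = 8 - 5*20 = 8 - 1*100 = 8 - 100 = -92)
(B*3)*12 = -92*3*12 = -276*12 = -3312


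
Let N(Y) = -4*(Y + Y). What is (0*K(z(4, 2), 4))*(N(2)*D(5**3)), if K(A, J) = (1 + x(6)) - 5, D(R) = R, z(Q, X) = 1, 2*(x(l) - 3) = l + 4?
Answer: 0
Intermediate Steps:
x(l) = 5 + l/2 (x(l) = 3 + (l + 4)/2 = 3 + (4 + l)/2 = 3 + (2 + l/2) = 5 + l/2)
N(Y) = -8*Y
K(A, J) = 4 (K(A, J) = (1 + (5 + (1/2)*6)) - 5 = (1 + (5 + 3)) - 5 = (1 + 8) - 5 = 9 - 5 = 4)
(0*K(z(4, 2), 4))*(N(2)*D(5**3)) = (0*4)*(-8*2*5**3) = 0*(-16*125) = 0*(-2000) = 0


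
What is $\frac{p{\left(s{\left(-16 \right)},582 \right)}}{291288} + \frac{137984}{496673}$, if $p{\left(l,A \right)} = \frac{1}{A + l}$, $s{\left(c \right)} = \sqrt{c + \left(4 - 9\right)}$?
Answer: $\frac{2269201053781121}{8167982309950980} - \frac{i \sqrt{21}}{98672353560} \approx 0.27782 - 4.6442 \cdot 10^{-11} i$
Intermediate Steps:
$s{\left(c \right)} = \sqrt{-5 + c}$ ($s{\left(c \right)} = \sqrt{c + \left(4 - 9\right)} = \sqrt{c - 5} = \sqrt{-5 + c}$)
$\frac{p{\left(s{\left(-16 \right)},582 \right)}}{291288} + \frac{137984}{496673} = \frac{1}{\left(582 + \sqrt{-5 - 16}\right) 291288} + \frac{137984}{496673} = \frac{1}{582 + \sqrt{-21}} \cdot \frac{1}{291288} + 137984 \cdot \frac{1}{496673} = \frac{1}{582 + i \sqrt{21}} \cdot \frac{1}{291288} + \frac{137984}{496673} = \frac{1}{291288 \left(582 + i \sqrt{21}\right)} + \frac{137984}{496673} = \frac{137984}{496673} + \frac{1}{291288 \left(582 + i \sqrt{21}\right)}$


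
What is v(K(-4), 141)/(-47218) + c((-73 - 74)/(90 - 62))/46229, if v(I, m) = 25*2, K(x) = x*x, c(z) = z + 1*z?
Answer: -2807239/2182840922 ≈ -0.0012860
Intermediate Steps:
c(z) = 2*z (c(z) = z + z = 2*z)
K(x) = x²
v(I, m) = 50
v(K(-4), 141)/(-47218) + c((-73 - 74)/(90 - 62))/46229 = 50/(-47218) + (2*((-73 - 74)/(90 - 62)))/46229 = 50*(-1/47218) + (2*(-147/28))*(1/46229) = -25/23609 + (2*(-147*1/28))*(1/46229) = -25/23609 + (2*(-21/4))*(1/46229) = -25/23609 - 21/2*1/46229 = -25/23609 - 21/92458 = -2807239/2182840922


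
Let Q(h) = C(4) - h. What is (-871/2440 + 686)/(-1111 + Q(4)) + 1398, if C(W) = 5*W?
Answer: 3733503431/2671800 ≈ 1397.4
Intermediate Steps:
Q(h) = 20 - h (Q(h) = 5*4 - h = 20 - h)
(-871/2440 + 686)/(-1111 + Q(4)) + 1398 = (-871/2440 + 686)/(-1111 + (20 - 1*4)) + 1398 = (-871*1/2440 + 686)/(-1111 + (20 - 4)) + 1398 = (-871/2440 + 686)/(-1111 + 16) + 1398 = (1672969/2440)/(-1095) + 1398 = (1672969/2440)*(-1/1095) + 1398 = -1672969/2671800 + 1398 = 3733503431/2671800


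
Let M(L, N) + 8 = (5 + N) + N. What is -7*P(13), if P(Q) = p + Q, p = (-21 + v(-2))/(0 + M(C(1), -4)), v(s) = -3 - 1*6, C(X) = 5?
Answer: -1211/11 ≈ -110.09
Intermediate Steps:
v(s) = -9 (v(s) = -3 - 6 = -9)
M(L, N) = -3 + 2*N (M(L, N) = -8 + ((5 + N) + N) = -8 + (5 + 2*N) = -3 + 2*N)
p = 30/11 (p = (-21 - 9)/(0 + (-3 + 2*(-4))) = -30/(0 + (-3 - 8)) = -30/(0 - 11) = -30/(-11) = -30*(-1/11) = 30/11 ≈ 2.7273)
P(Q) = 30/11 + Q
-7*P(13) = -7*(30/11 + 13) = -7*173/11 = -1211/11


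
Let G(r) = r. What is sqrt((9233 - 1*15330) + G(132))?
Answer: I*sqrt(5965) ≈ 77.233*I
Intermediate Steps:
sqrt((9233 - 1*15330) + G(132)) = sqrt((9233 - 1*15330) + 132) = sqrt((9233 - 15330) + 132) = sqrt(-6097 + 132) = sqrt(-5965) = I*sqrt(5965)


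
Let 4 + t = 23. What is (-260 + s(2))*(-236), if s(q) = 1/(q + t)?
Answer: 1288324/21 ≈ 61349.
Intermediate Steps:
t = 19 (t = -4 + 23 = 19)
s(q) = 1/(19 + q) (s(q) = 1/(q + 19) = 1/(19 + q))
(-260 + s(2))*(-236) = (-260 + 1/(19 + 2))*(-236) = (-260 + 1/21)*(-236) = -5459/21*(-236) = 1288324/21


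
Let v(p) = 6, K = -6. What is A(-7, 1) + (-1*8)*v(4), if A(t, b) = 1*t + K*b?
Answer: -61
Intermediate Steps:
A(t, b) = t - 6*b (A(t, b) = 1*t - 6*b = t - 6*b)
A(-7, 1) + (-1*8)*v(4) = (-7 - 6*1) - 1*8*6 = (-7 - 6) - 8*6 = -13 - 48 = -61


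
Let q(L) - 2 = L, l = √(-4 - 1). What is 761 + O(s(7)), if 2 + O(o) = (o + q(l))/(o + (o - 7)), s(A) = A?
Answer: 5322/7 + I*√5/7 ≈ 760.29 + 0.31944*I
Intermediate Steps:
l = I*√5 (l = √(-5) = I*√5 ≈ 2.2361*I)
q(L) = 2 + L
O(o) = -2 + (2 + o + I*√5)/(-7 + 2*o) (O(o) = -2 + (o + (2 + I*√5))/(o + (o - 7)) = -2 + (2 + o + I*√5)/(o + (-7 + o)) = -2 + (2 + o + I*√5)/(-7 + 2*o))
761 + O(s(7)) = 761 + (16 - 3*7 + I*√5)/(-7 + 2*7) = 761 + (16 - 21 + I*√5)/(-7 + 14) = 761 + (-5 + I*√5)/7 = 761 + (-5/7 + I*√5/7) = 5322/7 + I*√5/7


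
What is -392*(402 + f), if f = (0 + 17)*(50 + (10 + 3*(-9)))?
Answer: -377496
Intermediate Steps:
f = 561 (f = 17*(50 + (10 - 27)) = 17*(50 - 17) = 17*33 = 561)
-392*(402 + f) = -392*(402 + 561) = -392*963 = -377496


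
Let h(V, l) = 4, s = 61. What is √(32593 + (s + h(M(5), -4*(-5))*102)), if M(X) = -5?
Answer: √33062 ≈ 181.83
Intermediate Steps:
√(32593 + (s + h(M(5), -4*(-5))*102)) = √(32593 + (61 + 4*102)) = √(32593 + (61 + 408)) = √(32593 + 469) = √33062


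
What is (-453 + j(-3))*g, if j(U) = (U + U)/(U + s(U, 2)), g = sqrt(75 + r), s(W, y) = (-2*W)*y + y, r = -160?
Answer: -4989*I*sqrt(85)/11 ≈ -4181.5*I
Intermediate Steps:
s(W, y) = y - 2*W*y (s(W, y) = -2*W*y + y = y - 2*W*y)
g = I*sqrt(85) (g = sqrt(75 - 160) = sqrt(-85) = I*sqrt(85) ≈ 9.2195*I)
j(U) = 2*U/(2 - 3*U) (j(U) = (U + U)/(U + 2*(1 - 2*U)) = (2*U)/(U + (2 - 4*U)) = (2*U)/(2 - 3*U) = 2*U/(2 - 3*U))
(-453 + j(-3))*g = (-453 + 2*(-3)/(2 - 3*(-3)))*(I*sqrt(85)) = (-453 + 2*(-3)/(2 + 9))*(I*sqrt(85)) = (-453 + 2*(-3)/11)*(I*sqrt(85)) = (-453 + 2*(-3)*(1/11))*(I*sqrt(85)) = (-453 - 6/11)*(I*sqrt(85)) = -4989*I*sqrt(85)/11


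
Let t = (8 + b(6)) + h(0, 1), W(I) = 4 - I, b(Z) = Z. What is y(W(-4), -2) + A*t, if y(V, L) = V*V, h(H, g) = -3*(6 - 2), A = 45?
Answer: 154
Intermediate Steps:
h(H, g) = -12 (h(H, g) = -3*4 = -12)
y(V, L) = V²
t = 2 (t = (8 + 6) - 12 = 14 - 12 = 2)
y(W(-4), -2) + A*t = (4 - 1*(-4))² + 45*2 = (4 + 4)² + 90 = 8² + 90 = 64 + 90 = 154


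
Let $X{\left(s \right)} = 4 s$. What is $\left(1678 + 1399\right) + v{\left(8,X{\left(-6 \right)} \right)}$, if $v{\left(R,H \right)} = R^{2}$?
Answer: $3141$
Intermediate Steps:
$\left(1678 + 1399\right) + v{\left(8,X{\left(-6 \right)} \right)} = \left(1678 + 1399\right) + 8^{2} = 3077 + 64 = 3141$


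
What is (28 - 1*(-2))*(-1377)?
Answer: -41310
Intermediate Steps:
(28 - 1*(-2))*(-1377) = (28 + 2)*(-1377) = 30*(-1377) = -41310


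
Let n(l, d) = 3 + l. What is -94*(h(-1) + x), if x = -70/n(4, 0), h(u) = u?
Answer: 1034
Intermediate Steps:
x = -10 (x = -70/(3 + 4) = -70/7 = -70*⅐ = -10)
-94*(h(-1) + x) = -94*(-1 - 10) = -94*(-11) = 1034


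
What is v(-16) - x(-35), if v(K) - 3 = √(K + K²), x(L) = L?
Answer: 38 + 4*√15 ≈ 53.492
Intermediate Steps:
v(K) = 3 + √(K + K²)
v(-16) - x(-35) = (3 + √(-16*(1 - 16))) - 1*(-35) = (3 + √(-16*(-15))) + 35 = (3 + √240) + 35 = (3 + 4*√15) + 35 = 38 + 4*√15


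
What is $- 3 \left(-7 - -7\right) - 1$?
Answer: $-1$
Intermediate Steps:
$- 3 \left(-7 - -7\right) - 1 = - 3 \left(-7 + 7\right) - 1 = \left(-3\right) 0 - 1 = 0 - 1 = -1$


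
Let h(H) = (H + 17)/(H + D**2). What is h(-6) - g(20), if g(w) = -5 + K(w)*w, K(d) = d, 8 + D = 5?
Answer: -1174/3 ≈ -391.33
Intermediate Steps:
D = -3 (D = -8 + 5 = -3)
h(H) = (17 + H)/(9 + H) (h(H) = (H + 17)/(H + (-3)**2) = (17 + H)/(H + 9) = (17 + H)/(9 + H))
g(w) = -5 + w**2 (g(w) = -5 + w*w = -5 + w**2)
h(-6) - g(20) = (17 - 6)/(9 - 6) - (-5 + 20**2) = 11/3 - (-5 + 400) = (1/3)*11 - 1*395 = 11/3 - 395 = -1174/3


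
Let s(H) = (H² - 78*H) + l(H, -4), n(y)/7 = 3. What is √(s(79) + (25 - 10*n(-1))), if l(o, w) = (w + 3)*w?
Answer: I*√102 ≈ 10.1*I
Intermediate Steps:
n(y) = 21 (n(y) = 7*3 = 21)
l(o, w) = w*(3 + w) (l(o, w) = (3 + w)*w = w*(3 + w))
s(H) = 4 + H² - 78*H (s(H) = (H² - 78*H) - 4*(3 - 4) = (H² - 78*H) - 4*(-1) = (H² - 78*H) + 4 = 4 + H² - 78*H)
√(s(79) + (25 - 10*n(-1))) = √((4 + 79² - 78*79) + (25 - 10*21)) = √((4 + 6241 - 6162) + (25 - 210)) = √(83 - 185) = √(-102) = I*√102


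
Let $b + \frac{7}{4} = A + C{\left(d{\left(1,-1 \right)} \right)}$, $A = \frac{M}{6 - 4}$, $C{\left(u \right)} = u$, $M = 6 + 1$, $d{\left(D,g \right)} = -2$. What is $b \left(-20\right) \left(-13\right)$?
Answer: $-65$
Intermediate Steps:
$M = 7$
$A = \frac{7}{2}$ ($A = \frac{7}{6 - 4} = \frac{7}{2} \approx 3.5$)
$b = - \frac{1}{4}$ ($b = - \frac{7}{4} + \left(\frac{7}{2} - 2\right) = - \frac{7}{4} + \frac{3}{2} = - \frac{1}{4} \approx -0.25$)
$b \left(-20\right) \left(-13\right) = \left(- \frac{1}{4}\right) \left(-20\right) \left(-13\right) = 5 \left(-13\right) = -65$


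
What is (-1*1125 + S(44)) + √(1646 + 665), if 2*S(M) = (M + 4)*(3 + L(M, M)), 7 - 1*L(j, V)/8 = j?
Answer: -8157 + √2311 ≈ -8108.9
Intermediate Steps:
L(j, V) = 56 - 8*j
S(M) = (4 + M)*(59 - 8*M)/2 (S(M) = ((M + 4)*(3 + (56 - 8*M)))/2 = ((4 + M)*(59 - 8*M))/2 = (4 + M)*(59 - 8*M)/2)
(-1*1125 + S(44)) + √(1646 + 665) = (-1*1125 + (118 - 4*44² + (27/2)*44)) + √(1646 + 665) = (-1125 + (118 - 4*1936 + 594)) + √2311 = (-1125 + (118 - 7744 + 594)) + √2311 = (-1125 - 7032) + √2311 = -8157 + √2311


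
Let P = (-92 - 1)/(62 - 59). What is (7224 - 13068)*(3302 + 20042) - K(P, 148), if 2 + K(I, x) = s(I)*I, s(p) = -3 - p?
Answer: -136421466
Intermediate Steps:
P = -31 (P = -93/3 = -93*1/3 = -31)
K(I, x) = -2 + I*(-3 - I) (K(I, x) = -2 + (-3 - I)*I = -2 + I*(-3 - I))
(7224 - 13068)*(3302 + 20042) - K(P, 148) = (7224 - 13068)*(3302 + 20042) - (-2 - 1*(-31)*(3 - 31)) = -5844*23344 - (-2 - 1*(-31)*(-28)) = -136422336 - (-2 - 868) = -136422336 - 1*(-870) = -136422336 + 870 = -136421466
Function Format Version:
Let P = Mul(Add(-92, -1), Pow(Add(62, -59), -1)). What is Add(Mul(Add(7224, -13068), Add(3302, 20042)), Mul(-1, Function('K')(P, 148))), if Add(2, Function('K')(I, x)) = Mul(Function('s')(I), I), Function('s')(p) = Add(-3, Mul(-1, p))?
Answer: -136421466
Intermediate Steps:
P = -31 (P = Mul(-93, Pow(3, -1)) = Mul(-93, Rational(1, 3)) = -31)
Function('K')(I, x) = Add(-2, Mul(I, Add(-3, Mul(-1, I)))) (Function('K')(I, x) = Add(-2, Mul(Add(-3, Mul(-1, I)), I)) = Add(-2, Mul(I, Add(-3, Mul(-1, I)))))
Add(Mul(Add(7224, -13068), Add(3302, 20042)), Mul(-1, Function('K')(P, 148))) = Add(Mul(Add(7224, -13068), Add(3302, 20042)), Mul(-1, Add(-2, Mul(-1, -31, Add(3, -31))))) = Add(Mul(-5844, 23344), Mul(-1, Add(-2, Mul(-1, -31, -28)))) = Add(-136422336, Mul(-1, Add(-2, -868))) = Add(-136422336, Mul(-1, -870)) = Add(-136422336, 870) = -136421466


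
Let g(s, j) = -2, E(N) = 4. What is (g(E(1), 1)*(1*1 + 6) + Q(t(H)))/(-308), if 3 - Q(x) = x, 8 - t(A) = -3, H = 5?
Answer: 1/14 ≈ 0.071429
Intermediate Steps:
t(A) = 11 (t(A) = 8 - 1*(-3) = 8 + 3 = 11)
Q(x) = 3 - x
(g(E(1), 1)*(1*1 + 6) + Q(t(H)))/(-308) = (-2*(1*1 + 6) + (3 - 1*11))/(-308) = -(-2*(1 + 6) + (3 - 11))/308 = -(-2*7 - 8)/308 = -(-14 - 8)/308 = -1/308*(-22) = 1/14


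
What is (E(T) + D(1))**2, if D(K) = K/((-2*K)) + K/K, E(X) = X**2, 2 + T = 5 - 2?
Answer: 9/4 ≈ 2.2500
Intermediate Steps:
T = 1 (T = -2 + (5 - 2) = -2 + 3 = 1)
D(K) = 1/2 (D(K) = K*(-1/(2*K)) + 1 = -1/2 + 1 = 1/2)
(E(T) + D(1))**2 = (1**2 + 1/2)**2 = (1 + 1/2)**2 = (3/2)**2 = 9/4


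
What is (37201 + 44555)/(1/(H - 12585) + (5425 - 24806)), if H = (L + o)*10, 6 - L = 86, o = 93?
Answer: -84855915/20115863 ≈ -4.2184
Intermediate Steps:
L = -80 (L = 6 - 1*86 = 6 - 86 = -80)
H = 130 (H = (-80 + 93)*10 = 13*10 = 130)
(37201 + 44555)/(1/(H - 12585) + (5425 - 24806)) = (37201 + 44555)/(1/(130 - 12585) + (5425 - 24806)) = 81756/(1/(-12455) - 19381) = 81756/(-1/12455 - 19381) = 81756/(-241390356/12455) = 81756*(-12455/241390356) = -84855915/20115863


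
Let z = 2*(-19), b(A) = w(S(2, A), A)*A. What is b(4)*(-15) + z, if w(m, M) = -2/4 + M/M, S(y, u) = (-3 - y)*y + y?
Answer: -68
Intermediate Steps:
S(y, u) = y + y*(-3 - y) (S(y, u) = y*(-3 - y) + y = y + y*(-3 - y))
w(m, M) = 1/2 (w(m, M) = -2*1/4 + 1 = -1/2 + 1 = 1/2)
b(A) = A/2
z = -38
b(4)*(-15) + z = ((1/2)*4)*(-15) - 38 = 2*(-15) - 38 = -30 - 38 = -68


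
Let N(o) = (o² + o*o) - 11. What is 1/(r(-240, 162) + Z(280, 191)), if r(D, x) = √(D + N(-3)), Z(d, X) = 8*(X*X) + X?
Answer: 292039/85286777754 - I*√233/85286777754 ≈ 3.4242e-6 - 1.7898e-10*I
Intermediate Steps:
N(o) = -11 + 2*o² (N(o) = (o² + o²) - 11 = 2*o² - 11 = -11 + 2*o²)
Z(d, X) = X + 8*X² (Z(d, X) = 8*X² + X = X + 8*X²)
r(D, x) = √(7 + D) (r(D, x) = √(D + (-11 + 2*(-3)²)) = √(D + (-11 + 2*9)) = √(D + (-11 + 18)) = √(D + 7) = √(7 + D))
1/(r(-240, 162) + Z(280, 191)) = 1/(√(7 - 240) + 191*(1 + 8*191)) = 1/(√(-233) + 191*(1 + 1528)) = 1/(I*√233 + 191*1529) = 1/(I*√233 + 292039) = 1/(292039 + I*√233)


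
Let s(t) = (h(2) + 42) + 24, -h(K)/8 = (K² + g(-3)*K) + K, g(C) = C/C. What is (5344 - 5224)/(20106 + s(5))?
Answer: 30/5027 ≈ 0.0059678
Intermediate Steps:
g(C) = 1
h(K) = -16*K - 8*K² (h(K) = -8*((K² + 1*K) + K) = -8*((K² + K) + K) = -8*((K + K²) + K) = -8*(K² + 2*K) = -16*K - 8*K²)
s(t) = 2 (s(t) = (-8*2*(2 + 2) + 42) + 24 = (-8*2*4 + 42) + 24 = (-64 + 42) + 24 = -22 + 24 = 2)
(5344 - 5224)/(20106 + s(5)) = (5344 - 5224)/(20106 + 2) = 120/20108 = 120*(1/20108) = 30/5027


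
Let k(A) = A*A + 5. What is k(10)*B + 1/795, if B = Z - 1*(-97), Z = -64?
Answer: 2754676/795 ≈ 3465.0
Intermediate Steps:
k(A) = 5 + A**2 (k(A) = A**2 + 5 = 5 + A**2)
B = 33 (B = -64 - 1*(-97) = -64 + 97 = 33)
k(10)*B + 1/795 = (5 + 10**2)*33 + 1/795 = (5 + 100)*33 + 1/795 = 105*33 + 1/795 = 3465 + 1/795 = 2754676/795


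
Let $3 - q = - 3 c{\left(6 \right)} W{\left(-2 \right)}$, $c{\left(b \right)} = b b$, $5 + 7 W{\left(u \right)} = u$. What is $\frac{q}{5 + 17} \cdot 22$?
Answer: $-105$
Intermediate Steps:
$W{\left(u \right)} = - \frac{5}{7} + \frac{u}{7}$
$c{\left(b \right)} = b^{2}$
$q = -105$ ($q = 3 - - 3 \cdot 6^{2} \left(- \frac{5}{7} + \frac{1}{7} \left(-2\right)\right) = 3 - \left(-3\right) 36 \left(- \frac{5}{7} - \frac{2}{7}\right) = 3 - \left(-108\right) \left(-1\right) = 3 - 108 = -105$)
$\frac{q}{5 + 17} \cdot 22 = - \frac{105}{5 + 17} \cdot 22 = - \frac{105}{22} \cdot 22 = \left(-105\right) \frac{1}{22} \cdot 22 = \left(- \frac{105}{22}\right) 22 = -105$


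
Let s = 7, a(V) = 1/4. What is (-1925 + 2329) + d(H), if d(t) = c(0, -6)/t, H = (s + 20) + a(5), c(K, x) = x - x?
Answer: 404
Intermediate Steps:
a(V) = ¼ (a(V) = 1*(¼) = ¼)
c(K, x) = 0
H = 109/4 (H = (7 + 20) + ¼ = 27 + ¼ = 109/4 ≈ 27.250)
d(t) = 0 (d(t) = 0/t = 0)
(-1925 + 2329) + d(H) = (-1925 + 2329) + 0 = 404 + 0 = 404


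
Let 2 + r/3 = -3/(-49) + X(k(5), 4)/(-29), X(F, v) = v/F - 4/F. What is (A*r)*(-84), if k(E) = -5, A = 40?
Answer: 136800/7 ≈ 19543.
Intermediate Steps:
X(F, v) = -4/F + v/F
r = -285/49 (r = -6 + 3*(-3/(-49) + ((-4 + 4)/(-5))/(-29)) = -6 + 3*(-3*(-1/49) - ⅕*0*(-1/29)) = -6 + 3*(3/49 + 0*(-1/29)) = -6 + 3*(3/49 + 0) = -6 + 3*(3/49) = -6 + 9/49 = -285/49 ≈ -5.8163)
(A*r)*(-84) = (40*(-285/49))*(-84) = -11400/49*(-84) = 136800/7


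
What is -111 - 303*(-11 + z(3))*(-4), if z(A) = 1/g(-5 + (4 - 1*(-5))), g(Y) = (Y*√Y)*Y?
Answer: -107241/8 ≈ -13405.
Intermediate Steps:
g(Y) = Y^(5/2) (g(Y) = Y^(3/2)*Y = Y^(5/2))
z(A) = 1/32 (z(A) = 1/((-5 + (4 - 1*(-5)))^(5/2)) = 1/((-5 + (4 + 5))^(5/2)) = 1/((-5 + 9)^(5/2)) = 1/(4^(5/2)) = 1/32)
-111 - 303*(-11 + z(3))*(-4) = -111 - 303*(-11 + 1/32)*(-4) = -111 - (-106353)*(-4)/32 = -111 - 303*351/8 = -111 - 106353/8 = -107241/8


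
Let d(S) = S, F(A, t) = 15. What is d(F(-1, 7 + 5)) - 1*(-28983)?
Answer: 28998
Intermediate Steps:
d(F(-1, 7 + 5)) - 1*(-28983) = 15 - 1*(-28983) = 15 + 28983 = 28998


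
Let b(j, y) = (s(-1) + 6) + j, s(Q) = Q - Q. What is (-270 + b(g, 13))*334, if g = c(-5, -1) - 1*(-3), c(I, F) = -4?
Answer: -88510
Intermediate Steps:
s(Q) = 0
g = -1 (g = -4 - 1*(-3) = -4 + 3 = -1)
b(j, y) = 6 + j (b(j, y) = (0 + 6) + j = 6 + j)
(-270 + b(g, 13))*334 = (-270 + (6 - 1))*334 = (-270 + 5)*334 = -265*334 = -88510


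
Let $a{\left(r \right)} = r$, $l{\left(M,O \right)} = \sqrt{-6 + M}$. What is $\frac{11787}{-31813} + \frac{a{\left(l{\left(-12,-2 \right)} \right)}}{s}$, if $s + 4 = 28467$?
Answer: $- \frac{11787}{31813} + \frac{3 i \sqrt{2}}{28463} \approx -0.37051 + 0.00014906 i$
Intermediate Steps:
$s = 28463$ ($s = -4 + 28467 = 28463$)
$\frac{11787}{-31813} + \frac{a{\left(l{\left(-12,-2 \right)} \right)}}{s} = \frac{11787}{-31813} + \frac{\sqrt{-6 - 12}}{28463} = 11787 \left(- \frac{1}{31813}\right) + \sqrt{-18} \cdot \frac{1}{28463} = - \frac{11787}{31813} + 3 i \sqrt{2} \cdot \frac{1}{28463} = - \frac{11787}{31813} + \frac{3 i \sqrt{2}}{28463}$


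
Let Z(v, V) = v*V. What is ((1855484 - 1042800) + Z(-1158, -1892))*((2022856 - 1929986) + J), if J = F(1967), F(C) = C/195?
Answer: 10880083010708/39 ≈ 2.7898e+11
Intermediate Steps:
F(C) = C/195 (F(C) = C*(1/195) = C/195)
J = 1967/195 (J = (1/195)*1967 = 1967/195 ≈ 10.087)
Z(v, V) = V*v
((1855484 - 1042800) + Z(-1158, -1892))*((2022856 - 1929986) + J) = ((1855484 - 1042800) - 1892*(-1158))*((2022856 - 1929986) + 1967/195) = (812684 + 2190936)*(92870 + 1967/195) = 3003620*(18111617/195) = 10880083010708/39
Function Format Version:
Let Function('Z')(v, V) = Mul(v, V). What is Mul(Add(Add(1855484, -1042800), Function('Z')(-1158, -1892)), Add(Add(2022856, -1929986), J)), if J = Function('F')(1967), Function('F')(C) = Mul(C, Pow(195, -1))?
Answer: Rational(10880083010708, 39) ≈ 2.7898e+11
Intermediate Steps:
Function('F')(C) = Mul(Rational(1, 195), C) (Function('F')(C) = Mul(C, Rational(1, 195)) = Mul(Rational(1, 195), C))
J = Rational(1967, 195) (J = Mul(Rational(1, 195), 1967) = Rational(1967, 195) ≈ 10.087)
Function('Z')(v, V) = Mul(V, v)
Mul(Add(Add(1855484, -1042800), Function('Z')(-1158, -1892)), Add(Add(2022856, -1929986), J)) = Mul(Add(Add(1855484, -1042800), Mul(-1892, -1158)), Add(Add(2022856, -1929986), Rational(1967, 195))) = Mul(Add(812684, 2190936), Add(92870, Rational(1967, 195))) = Mul(3003620, Rational(18111617, 195)) = Rational(10880083010708, 39)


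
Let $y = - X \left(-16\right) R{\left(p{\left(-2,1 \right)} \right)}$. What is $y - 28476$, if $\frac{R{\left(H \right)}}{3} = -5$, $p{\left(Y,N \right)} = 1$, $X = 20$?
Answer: $-33276$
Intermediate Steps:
$R{\left(H \right)} = -15$ ($R{\left(H \right)} = 3 \left(-5\right) = -15$)
$y = -4800$ ($y = - 20 \left(-16\right) \left(-15\right) = - \left(-320\right) \left(-15\right) = \left(-1\right) 4800 = -4800$)
$y - 28476 = -4800 - 28476 = -33276$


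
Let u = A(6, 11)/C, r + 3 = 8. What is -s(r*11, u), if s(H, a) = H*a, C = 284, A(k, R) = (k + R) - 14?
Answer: -165/284 ≈ -0.58099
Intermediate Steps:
r = 5 (r = -3 + 8 = 5)
A(k, R) = -14 + R + k (A(k, R) = (R + k) - 14 = -14 + R + k)
u = 3/284 (u = (-14 + 11 + 6)/284 = 3*(1/284) = 3/284 ≈ 0.010563)
-s(r*11, u) = -5*11*3/284 = -55*3/284 = -1*165/284 = -165/284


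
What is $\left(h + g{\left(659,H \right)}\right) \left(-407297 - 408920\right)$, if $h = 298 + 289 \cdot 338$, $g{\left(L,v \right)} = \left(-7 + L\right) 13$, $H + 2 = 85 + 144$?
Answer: $-86891196952$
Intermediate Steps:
$H = 227$ ($H = -2 + \left(85 + 144\right) = -2 + 229 = 227$)
$g{\left(L,v \right)} = -91 + 13 L$
$h = 97980$ ($h = 298 + 97682 = 97980$)
$\left(h + g{\left(659,H \right)}\right) \left(-407297 - 408920\right) = \left(97980 + \left(-91 + 13 \cdot 659\right)\right) \left(-407297 - 408920\right) = \left(97980 + \left(-91 + 8567\right)\right) \left(-816217\right) = \left(97980 + 8476\right) \left(-816217\right) = 106456 \left(-816217\right) = -86891196952$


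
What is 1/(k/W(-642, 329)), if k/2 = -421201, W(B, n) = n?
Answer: -329/842402 ≈ -0.00039055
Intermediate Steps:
k = -842402 (k = 2*(-421201) = -842402)
1/(k/W(-642, 329)) = 1/(-842402/329) = -329/842402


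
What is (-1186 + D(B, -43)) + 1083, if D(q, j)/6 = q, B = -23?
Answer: -241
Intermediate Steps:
D(q, j) = 6*q
(-1186 + D(B, -43)) + 1083 = (-1186 + 6*(-23)) + 1083 = (-1186 - 138) + 1083 = -1324 + 1083 = -241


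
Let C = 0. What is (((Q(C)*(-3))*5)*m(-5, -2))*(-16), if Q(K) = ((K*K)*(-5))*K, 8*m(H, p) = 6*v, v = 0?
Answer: 0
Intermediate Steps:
m(H, p) = 0 (m(H, p) = (6*0)/8 = (1/8)*0 = 0)
Q(K) = -5*K**3 (Q(K) = (K**2*(-5))*K = (-5*K**2)*K = -5*K**3)
(((Q(C)*(-3))*5)*m(-5, -2))*(-16) = (((-5*0**3*(-3))*5)*0)*(-16) = (((-5*0*(-3))*5)*0)*(-16) = (((0*(-3))*5)*0)*(-16) = ((0*5)*0)*(-16) = (0*0)*(-16) = 0*(-16) = 0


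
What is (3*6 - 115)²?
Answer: 9409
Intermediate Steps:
(3*6 - 115)² = (18 - 115)² = (-97)² = 9409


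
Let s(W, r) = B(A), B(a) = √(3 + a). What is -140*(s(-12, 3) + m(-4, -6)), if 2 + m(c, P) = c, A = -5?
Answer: 840 - 140*I*√2 ≈ 840.0 - 197.99*I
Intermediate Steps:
m(c, P) = -2 + c
s(W, r) = I*√2 (s(W, r) = √(3 - 5) = √(-2) = I*√2)
-140*(s(-12, 3) + m(-4, -6)) = -140*(I*√2 + (-2 - 4)) = -140*(I*√2 - 6) = -140*(-6 + I*√2) = 840 - 140*I*√2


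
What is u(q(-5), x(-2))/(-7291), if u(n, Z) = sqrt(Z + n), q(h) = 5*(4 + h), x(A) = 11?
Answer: -sqrt(6)/7291 ≈ -0.00033596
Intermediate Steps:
q(h) = 20 + 5*h
u(q(-5), x(-2))/(-7291) = sqrt(11 + (20 + 5*(-5)))/(-7291) = sqrt(11 + (20 - 25))*(-1/7291) = sqrt(11 - 5)*(-1/7291) = sqrt(6)*(-1/7291) = -sqrt(6)/7291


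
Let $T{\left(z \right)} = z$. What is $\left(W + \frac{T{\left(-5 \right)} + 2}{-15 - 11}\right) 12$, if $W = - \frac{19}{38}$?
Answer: $- \frac{60}{13} \approx -4.6154$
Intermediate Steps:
$W = - \frac{1}{2}$ ($W = \left(-19\right) \frac{1}{38} = - \frac{1}{2} \approx -0.5$)
$\left(W + \frac{T{\left(-5 \right)} + 2}{-15 - 11}\right) 12 = \left(- \frac{1}{2} + \frac{-5 + 2}{-15 - 11}\right) 12 = \left(- \frac{1}{2} - \frac{3}{-26}\right) 12 = \left(- \frac{1}{2} - - \frac{3}{26}\right) 12 = \left(- \frac{1}{2} + \frac{3}{26}\right) 12 = \left(- \frac{5}{13}\right) 12 = - \frac{60}{13}$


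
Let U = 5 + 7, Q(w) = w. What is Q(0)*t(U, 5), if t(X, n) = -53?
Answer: 0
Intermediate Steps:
U = 12
Q(0)*t(U, 5) = 0*(-53) = 0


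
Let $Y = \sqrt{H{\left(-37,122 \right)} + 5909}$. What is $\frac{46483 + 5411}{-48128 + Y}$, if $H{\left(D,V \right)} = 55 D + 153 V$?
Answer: $- \frac{208129536}{193023487} - \frac{60543 \sqrt{115}}{193023487} \approx -1.0816$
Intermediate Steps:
$Y = 14 \sqrt{115}$ ($Y = \sqrt{\left(55 \left(-37\right) + 153 \cdot 122\right) + 5909} = \sqrt{\left(-2035 + 18666\right) + 5909} = \sqrt{16631 + 5909} = \sqrt{22540} = 14 \sqrt{115} \approx 150.13$)
$\frac{46483 + 5411}{-48128 + Y} = \frac{46483 + 5411}{-48128 + 14 \sqrt{115}} = \frac{51894}{-48128 + 14 \sqrt{115}}$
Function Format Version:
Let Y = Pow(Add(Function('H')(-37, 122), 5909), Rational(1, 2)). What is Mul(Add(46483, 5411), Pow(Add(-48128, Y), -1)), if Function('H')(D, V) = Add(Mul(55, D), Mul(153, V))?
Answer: Add(Rational(-208129536, 193023487), Mul(Rational(-60543, 193023487), Pow(115, Rational(1, 2)))) ≈ -1.0816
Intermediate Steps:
Y = Mul(14, Pow(115, Rational(1, 2))) (Y = Pow(Add(Add(Mul(55, -37), Mul(153, 122)), 5909), Rational(1, 2)) = Pow(Add(Add(-2035, 18666), 5909), Rational(1, 2)) = Pow(Add(16631, 5909), Rational(1, 2)) = Pow(22540, Rational(1, 2)) = Mul(14, Pow(115, Rational(1, 2))) ≈ 150.13)
Mul(Add(46483, 5411), Pow(Add(-48128, Y), -1)) = Mul(Add(46483, 5411), Pow(Add(-48128, Mul(14, Pow(115, Rational(1, 2)))), -1)) = Mul(51894, Pow(Add(-48128, Mul(14, Pow(115, Rational(1, 2)))), -1))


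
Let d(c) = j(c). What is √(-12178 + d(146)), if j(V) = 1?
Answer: 3*I*√1353 ≈ 110.35*I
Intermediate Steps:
d(c) = 1
√(-12178 + d(146)) = √(-12178 + 1) = √(-12177) = 3*I*√1353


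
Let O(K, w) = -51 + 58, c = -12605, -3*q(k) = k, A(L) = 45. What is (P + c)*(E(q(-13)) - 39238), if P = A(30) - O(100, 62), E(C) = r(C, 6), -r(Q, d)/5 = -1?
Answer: 493041111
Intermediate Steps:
r(Q, d) = 5 (r(Q, d) = -5*(-1) = 5)
q(k) = -k/3
E(C) = 5
O(K, w) = 7
P = 38 (P = 45 - 1*7 = 45 - 7 = 38)
(P + c)*(E(q(-13)) - 39238) = (38 - 12605)*(5 - 39238) = -12567*(-39233) = 493041111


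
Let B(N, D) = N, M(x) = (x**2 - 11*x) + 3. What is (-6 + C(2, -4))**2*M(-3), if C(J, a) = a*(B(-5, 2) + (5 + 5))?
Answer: 30420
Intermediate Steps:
M(x) = 3 + x**2 - 11*x
C(J, a) = 5*a (C(J, a) = a*(-5 + (5 + 5)) = a*(-5 + 10) = a*5 = 5*a)
(-6 + C(2, -4))**2*M(-3) = (-6 + 5*(-4))**2*(3 + (-3)**2 - 11*(-3)) = (-6 - 20)**2*(3 + 9 + 33) = (-26)**2*45 = 676*45 = 30420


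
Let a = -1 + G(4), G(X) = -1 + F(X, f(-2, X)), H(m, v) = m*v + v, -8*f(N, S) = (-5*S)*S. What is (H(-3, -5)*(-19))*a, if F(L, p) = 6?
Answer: -760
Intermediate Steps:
f(N, S) = 5*S**2/8 (f(N, S) = -(-5*S)*S/8 = -(-5)*S**2/8 = 5*S**2/8)
H(m, v) = v + m*v
G(X) = 5 (G(X) = -1 + 6 = 5)
a = 4 (a = -1 + 5 = 4)
(H(-3, -5)*(-19))*a = (-5*(1 - 3)*(-19))*4 = (-5*(-2)*(-19))*4 = (10*(-19))*4 = -190*4 = -760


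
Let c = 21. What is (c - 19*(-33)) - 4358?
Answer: -3710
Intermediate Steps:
(c - 19*(-33)) - 4358 = (21 - 19*(-33)) - 4358 = (21 + 627) - 4358 = 648 - 4358 = -3710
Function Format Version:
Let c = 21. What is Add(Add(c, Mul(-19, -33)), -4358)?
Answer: -3710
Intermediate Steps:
Add(Add(c, Mul(-19, -33)), -4358) = Add(Add(21, Mul(-19, -33)), -4358) = Add(Add(21, 627), -4358) = Add(648, -4358) = -3710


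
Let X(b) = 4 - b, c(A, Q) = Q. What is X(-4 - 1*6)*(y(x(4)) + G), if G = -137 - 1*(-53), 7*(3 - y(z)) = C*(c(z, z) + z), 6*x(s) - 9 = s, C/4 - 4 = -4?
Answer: -1134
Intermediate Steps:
C = 0 (C = 16 + 4*(-4) = 16 - 16 = 0)
x(s) = 3/2 + s/6
y(z) = 3 (y(z) = 3 - 0*(z + z) = 3 - 0*2*z = 3 - ⅐*0 = 3 + 0 = 3)
G = -84 (G = -137 + 53 = -84)
X(-4 - 1*6)*(y(x(4)) + G) = (4 - (-4 - 1*6))*(3 - 84) = (4 - (-4 - 6))*(-81) = (4 - 1*(-10))*(-81) = (4 + 10)*(-81) = 14*(-81) = -1134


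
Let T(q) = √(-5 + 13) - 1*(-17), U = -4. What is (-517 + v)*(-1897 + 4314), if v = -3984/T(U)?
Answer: -514833085/281 + 19258656*√2/281 ≈ -1.7352e+6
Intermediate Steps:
T(q) = 17 + 2*√2 (T(q) = √8 + 17 = 2*√2 + 17 = 17 + 2*√2)
v = -3984/(17 + 2*√2) ≈ -200.92
(-517 + v)*(-1897 + 4314) = (-517 + (-67728/281 + 7968*√2/281))*(-1897 + 4314) = (-213005/281 + 7968*√2/281)*2417 = -514833085/281 + 19258656*√2/281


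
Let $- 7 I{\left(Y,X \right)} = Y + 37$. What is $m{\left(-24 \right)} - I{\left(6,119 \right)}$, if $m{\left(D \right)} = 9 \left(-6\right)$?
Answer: $- \frac{335}{7} \approx -47.857$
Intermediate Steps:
$I{\left(Y,X \right)} = - \frac{37}{7} - \frac{Y}{7}$ ($I{\left(Y,X \right)} = - \frac{Y + 37}{7} = - \frac{37 + Y}{7} = - \frac{37}{7} - \frac{Y}{7}$)
$m{\left(D \right)} = -54$
$m{\left(-24 \right)} - I{\left(6,119 \right)} = -54 - \left(- \frac{37}{7} - \frac{6}{7}\right) = -54 - - \frac{43}{7} = -54 + \frac{43}{7} = - \frac{335}{7}$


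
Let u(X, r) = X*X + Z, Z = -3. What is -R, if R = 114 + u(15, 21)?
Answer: -336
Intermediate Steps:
u(X, r) = -3 + X**2 (u(X, r) = X*X - 3 = X**2 - 3 = -3 + X**2)
R = 336 (R = 114 + (-3 + 15**2) = 114 + (-3 + 225) = 114 + 222 = 336)
-R = -1*336 = -336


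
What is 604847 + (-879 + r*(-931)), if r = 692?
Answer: -40284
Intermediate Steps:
604847 + (-879 + r*(-931)) = 604847 + (-879 + 692*(-931)) = 604847 + (-879 - 644252) = 604847 - 645131 = -40284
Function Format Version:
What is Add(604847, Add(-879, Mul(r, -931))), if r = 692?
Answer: -40284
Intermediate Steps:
Add(604847, Add(-879, Mul(r, -931))) = Add(604847, Add(-879, Mul(692, -931))) = Add(604847, Add(-879, -644252)) = Add(604847, -645131) = -40284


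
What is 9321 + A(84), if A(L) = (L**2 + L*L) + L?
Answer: 23517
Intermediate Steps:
A(L) = L + 2*L**2 (A(L) = (L**2 + L**2) + L = 2*L**2 + L = L + 2*L**2)
9321 + A(84) = 9321 + 84*(1 + 2*84) = 9321 + 84*(1 + 168) = 9321 + 84*169 = 9321 + 14196 = 23517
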